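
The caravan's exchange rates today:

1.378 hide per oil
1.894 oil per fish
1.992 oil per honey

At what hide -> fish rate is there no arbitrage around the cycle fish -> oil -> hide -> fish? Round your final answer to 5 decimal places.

0.38315

Known legs of the cycle: 1.894 × 1.378 = 2.609932
For no arbitrage the full-cycle product must be 1, so the missing rate is 1 / 2.609932 ≈ 0.3831517.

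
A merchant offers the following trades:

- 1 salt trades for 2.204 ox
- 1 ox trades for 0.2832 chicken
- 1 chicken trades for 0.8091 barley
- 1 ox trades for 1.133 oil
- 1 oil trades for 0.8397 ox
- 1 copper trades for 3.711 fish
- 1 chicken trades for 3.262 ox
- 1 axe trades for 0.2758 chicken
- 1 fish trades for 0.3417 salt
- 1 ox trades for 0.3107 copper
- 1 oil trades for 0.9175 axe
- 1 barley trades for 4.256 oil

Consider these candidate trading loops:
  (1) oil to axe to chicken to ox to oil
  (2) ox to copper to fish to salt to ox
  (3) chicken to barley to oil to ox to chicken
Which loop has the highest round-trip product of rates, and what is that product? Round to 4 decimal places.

0.9352

(1) 0.9175 × 0.2758 × 3.262 × 1.133 = 0.93522
(2) 0.3107 × 3.711 × 0.3417 × 2.204 = 0.86834
(3) 0.8091 × 4.256 × 0.8397 × 0.2832 = 0.81888
Highest is cycle (1) at 0.9352 (≤1, no arbitrage).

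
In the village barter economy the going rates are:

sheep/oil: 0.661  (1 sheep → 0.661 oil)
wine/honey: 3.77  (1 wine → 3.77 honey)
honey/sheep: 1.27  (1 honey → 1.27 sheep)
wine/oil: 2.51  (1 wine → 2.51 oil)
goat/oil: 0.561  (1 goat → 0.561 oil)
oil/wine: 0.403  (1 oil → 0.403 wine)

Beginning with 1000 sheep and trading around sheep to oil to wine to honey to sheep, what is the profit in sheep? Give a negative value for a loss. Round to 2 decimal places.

1000 sheep × 0.661 = 661 oil
661 oil × 0.403 = 266.383 wine
266.383 wine × 3.77 = 1004.26391 honey
1004.26391 honey × 1.27 = 1275.4151657 sheep
Net change: 1275.4151657 − 1000 = 275.4151657 sheep

275.42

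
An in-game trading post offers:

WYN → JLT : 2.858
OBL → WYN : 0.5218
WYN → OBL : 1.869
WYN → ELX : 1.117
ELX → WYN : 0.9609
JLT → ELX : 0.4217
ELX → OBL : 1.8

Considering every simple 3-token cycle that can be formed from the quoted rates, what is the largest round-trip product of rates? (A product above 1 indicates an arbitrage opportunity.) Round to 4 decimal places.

1.1581

JLT→ELX→WYN→JLT: 0.4217 × 0.9609 × 2.858 = 1.15809
OBL→WYN→ELX→OBL: 0.5218 × 1.117 × 1.8 = 1.04913
Maximum is JLT→ELX→WYN→JLT at 1.1581; arbitrage exists.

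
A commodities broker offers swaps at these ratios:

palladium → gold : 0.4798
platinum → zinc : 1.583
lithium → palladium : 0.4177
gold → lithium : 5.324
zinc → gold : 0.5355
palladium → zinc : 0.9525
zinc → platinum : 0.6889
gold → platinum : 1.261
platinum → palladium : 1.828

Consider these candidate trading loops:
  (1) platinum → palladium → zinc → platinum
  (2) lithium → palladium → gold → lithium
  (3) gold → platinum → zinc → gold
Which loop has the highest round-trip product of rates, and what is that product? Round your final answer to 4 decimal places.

(1) 1.828 × 0.9525 × 0.6889 = 1.19949
(2) 0.4177 × 0.4798 × 5.324 = 1.06700
(3) 1.261 × 1.583 × 0.5355 = 1.06895
Highest is cycle (1) at 1.1995 (>1, arbitrage).

1.1995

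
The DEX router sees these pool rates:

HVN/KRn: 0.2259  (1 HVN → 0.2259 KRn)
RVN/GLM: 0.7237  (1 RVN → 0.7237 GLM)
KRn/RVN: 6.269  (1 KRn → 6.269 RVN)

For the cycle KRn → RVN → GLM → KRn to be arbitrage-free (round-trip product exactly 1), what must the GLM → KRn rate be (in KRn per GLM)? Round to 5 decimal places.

0.22042

Known legs of the cycle: 6.269 × 0.7237 = 4.5368753
For no arbitrage the full-cycle product must be 1, so the missing rate is 1 / 4.5368753 ≈ 0.2204160.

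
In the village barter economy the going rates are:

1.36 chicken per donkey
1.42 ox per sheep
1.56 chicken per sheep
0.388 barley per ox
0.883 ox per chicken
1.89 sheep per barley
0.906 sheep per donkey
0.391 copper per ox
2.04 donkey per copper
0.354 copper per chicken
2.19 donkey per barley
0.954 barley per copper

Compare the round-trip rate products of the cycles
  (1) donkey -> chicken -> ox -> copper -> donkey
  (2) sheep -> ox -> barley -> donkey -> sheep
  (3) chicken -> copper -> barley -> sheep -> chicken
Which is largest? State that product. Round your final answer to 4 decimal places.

(1) 1.36 × 0.883 × 0.391 × 2.04 = 0.95787
(2) 1.42 × 0.388 × 2.19 × 0.906 = 1.09318
(3) 0.354 × 0.954 × 1.89 × 1.56 = 0.99572
Highest is cycle (2) at 1.0932 (>1, arbitrage).

1.0932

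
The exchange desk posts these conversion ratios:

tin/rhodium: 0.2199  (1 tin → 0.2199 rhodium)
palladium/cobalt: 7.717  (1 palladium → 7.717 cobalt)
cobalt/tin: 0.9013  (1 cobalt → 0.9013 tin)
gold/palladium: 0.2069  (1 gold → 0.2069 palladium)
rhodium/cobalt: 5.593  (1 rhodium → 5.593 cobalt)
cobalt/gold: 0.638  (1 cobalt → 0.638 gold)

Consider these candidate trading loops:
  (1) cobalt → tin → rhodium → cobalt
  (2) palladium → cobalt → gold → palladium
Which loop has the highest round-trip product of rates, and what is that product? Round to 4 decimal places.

(1) 0.9013 × 0.2199 × 5.593 = 1.10851
(2) 7.717 × 0.638 × 0.2069 = 1.01866
Highest is cycle (1) at 1.1085 (>1, arbitrage).

1.1085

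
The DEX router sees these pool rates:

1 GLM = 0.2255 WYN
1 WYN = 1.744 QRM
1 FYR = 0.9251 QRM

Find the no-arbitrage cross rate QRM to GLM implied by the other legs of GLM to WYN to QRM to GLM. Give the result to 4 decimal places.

Known legs of the cycle: 0.2255 × 1.744 = 0.393272
For no arbitrage the full-cycle product must be 1, so the missing rate is 1 / 0.393272 ≈ 2.542769.

2.5428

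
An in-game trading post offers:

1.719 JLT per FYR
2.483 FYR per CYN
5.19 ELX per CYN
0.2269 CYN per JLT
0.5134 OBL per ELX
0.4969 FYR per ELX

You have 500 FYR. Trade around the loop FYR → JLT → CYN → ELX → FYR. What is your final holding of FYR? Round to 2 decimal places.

502.94

500 FYR × 1.719 = 859.5 JLT
859.5 JLT × 0.2269 = 195.02055 CYN
195.02055 CYN × 5.19 = 1012.1566545 ELX
1012.1566545 ELX × 0.4969 = 502.94064162105 FYR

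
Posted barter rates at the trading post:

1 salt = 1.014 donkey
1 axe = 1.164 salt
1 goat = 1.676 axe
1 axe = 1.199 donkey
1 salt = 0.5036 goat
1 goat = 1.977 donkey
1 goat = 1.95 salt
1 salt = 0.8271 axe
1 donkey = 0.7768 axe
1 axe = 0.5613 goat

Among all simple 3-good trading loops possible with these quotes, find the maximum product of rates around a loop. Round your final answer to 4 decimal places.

goat→axe→salt→goat: 1.676 × 1.164 × 0.5036 = 0.98246
donkey→axe→salt→donkey: 0.7768 × 1.164 × 1.014 = 0.91685
goat→salt→axe→goat: 1.95 × 0.8271 × 0.5613 = 0.90529
donkey→axe→goat→donkey: 0.7768 × 0.5613 × 1.977 = 0.86201
Maximum is goat→axe→salt→goat at 0.9825; no arbitrage — every cycle loses value.

0.9825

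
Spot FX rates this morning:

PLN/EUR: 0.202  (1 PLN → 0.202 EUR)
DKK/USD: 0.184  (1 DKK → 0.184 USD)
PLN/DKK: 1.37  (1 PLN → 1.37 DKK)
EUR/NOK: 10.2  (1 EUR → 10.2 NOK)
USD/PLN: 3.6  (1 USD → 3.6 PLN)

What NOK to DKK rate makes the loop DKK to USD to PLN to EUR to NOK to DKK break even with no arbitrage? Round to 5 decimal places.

0.73270

Known legs of the cycle: 0.184 × 3.6 × 0.202 × 10.2 = 1.36480896
For no arbitrage the full-cycle product must be 1, so the missing rate is 1 / 1.36480896 ≈ 0.7327033.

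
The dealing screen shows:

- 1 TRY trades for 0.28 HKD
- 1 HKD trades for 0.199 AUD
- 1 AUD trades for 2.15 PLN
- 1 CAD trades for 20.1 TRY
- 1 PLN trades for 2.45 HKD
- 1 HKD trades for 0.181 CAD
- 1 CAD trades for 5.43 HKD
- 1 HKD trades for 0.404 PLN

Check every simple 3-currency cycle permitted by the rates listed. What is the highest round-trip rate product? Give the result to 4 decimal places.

1.0482

PLN→HKD→AUD→PLN: 2.45 × 0.199 × 2.15 = 1.04823
CAD→TRY→HKD→CAD: 20.1 × 0.28 × 0.181 = 1.01867
Maximum is PLN→HKD→AUD→PLN at 1.0482; arbitrage exists.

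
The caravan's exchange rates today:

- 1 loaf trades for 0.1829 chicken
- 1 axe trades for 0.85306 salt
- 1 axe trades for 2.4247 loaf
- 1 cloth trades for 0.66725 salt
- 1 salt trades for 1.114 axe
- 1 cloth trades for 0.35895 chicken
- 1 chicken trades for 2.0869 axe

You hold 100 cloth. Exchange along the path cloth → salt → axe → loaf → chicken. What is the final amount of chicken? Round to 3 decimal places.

32.964

100 cloth × 0.66725 = 66.725 salt
66.725 salt × 1.114 = 74.33165 axe
74.33165 axe × 2.4247 = 180.231951755 loaf
180.231951755 loaf × 0.1829 = 32.9644239759895 chicken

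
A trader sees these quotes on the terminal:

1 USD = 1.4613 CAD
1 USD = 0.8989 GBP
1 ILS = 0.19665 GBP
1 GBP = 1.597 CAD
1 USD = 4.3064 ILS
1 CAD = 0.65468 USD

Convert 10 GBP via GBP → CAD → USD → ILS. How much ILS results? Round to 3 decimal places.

45.024

10 GBP × 1.597 = 15.97 CAD
15.97 CAD × 0.65468 = 10.4552396 USD
10.4552396 USD × 4.3064 = 45.02444381344 ILS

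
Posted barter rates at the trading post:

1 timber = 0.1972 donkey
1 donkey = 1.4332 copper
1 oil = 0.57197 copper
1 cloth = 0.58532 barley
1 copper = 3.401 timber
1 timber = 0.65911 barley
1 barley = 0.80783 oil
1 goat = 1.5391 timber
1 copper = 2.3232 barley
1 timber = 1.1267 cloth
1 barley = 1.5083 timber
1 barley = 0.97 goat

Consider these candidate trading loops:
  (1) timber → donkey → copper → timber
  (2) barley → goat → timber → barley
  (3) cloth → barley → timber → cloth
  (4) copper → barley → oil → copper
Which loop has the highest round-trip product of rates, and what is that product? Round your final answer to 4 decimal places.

(1) 0.1972 × 1.4332 × 3.401 = 0.96121
(2) 0.97 × 1.5391 × 0.65911 = 0.98400
(3) 0.58532 × 1.5083 × 1.1267 = 0.99469
(4) 2.3232 × 0.80783 × 0.57197 = 1.07345
Highest is cycle (4) at 1.0734 (>1, arbitrage).

1.0734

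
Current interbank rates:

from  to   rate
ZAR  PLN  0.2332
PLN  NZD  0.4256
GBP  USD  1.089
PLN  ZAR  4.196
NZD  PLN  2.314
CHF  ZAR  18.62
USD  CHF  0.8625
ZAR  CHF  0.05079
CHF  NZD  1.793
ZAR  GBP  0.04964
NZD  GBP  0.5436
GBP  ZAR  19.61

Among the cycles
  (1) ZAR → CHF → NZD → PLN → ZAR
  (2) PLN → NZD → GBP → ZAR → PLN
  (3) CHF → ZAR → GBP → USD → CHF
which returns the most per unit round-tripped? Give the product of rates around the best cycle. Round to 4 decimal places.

1.0580

(1) 0.05079 × 1.793 × 2.314 × 4.196 = 0.88421
(2) 0.4256 × 0.5436 × 19.61 × 0.2332 = 1.05800
(3) 18.62 × 0.04964 × 1.089 × 0.8625 = 0.86816
Highest is cycle (2) at 1.0580 (>1, arbitrage).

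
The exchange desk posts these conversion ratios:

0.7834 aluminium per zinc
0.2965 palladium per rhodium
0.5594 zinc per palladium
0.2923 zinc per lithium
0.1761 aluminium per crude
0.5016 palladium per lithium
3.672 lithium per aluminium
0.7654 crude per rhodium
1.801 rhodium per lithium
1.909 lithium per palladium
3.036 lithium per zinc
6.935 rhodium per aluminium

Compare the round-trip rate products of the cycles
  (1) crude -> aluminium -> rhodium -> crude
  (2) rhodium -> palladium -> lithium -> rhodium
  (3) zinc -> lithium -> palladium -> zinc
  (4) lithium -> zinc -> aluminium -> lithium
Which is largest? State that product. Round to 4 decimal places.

1.0194

(1) 0.1761 × 6.935 × 0.7654 = 0.93475
(2) 0.2965 × 1.909 × 1.801 = 1.01940
(3) 3.036 × 0.5016 × 0.5594 = 0.85189
(4) 0.2923 × 0.7834 × 3.672 = 0.84084
Highest is cycle (2) at 1.0194 (>1, arbitrage).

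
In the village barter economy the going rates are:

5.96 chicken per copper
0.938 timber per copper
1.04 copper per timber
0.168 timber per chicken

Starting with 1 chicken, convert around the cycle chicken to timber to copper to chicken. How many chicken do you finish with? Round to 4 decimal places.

1 chicken × 0.168 = 0.168 timber
0.168 timber × 1.04 = 0.17472 copper
0.17472 copper × 5.96 = 1.0413312 chicken

1.0413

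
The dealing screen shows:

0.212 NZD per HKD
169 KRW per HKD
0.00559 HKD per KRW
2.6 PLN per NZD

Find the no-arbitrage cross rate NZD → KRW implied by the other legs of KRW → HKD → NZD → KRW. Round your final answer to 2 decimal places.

Known legs of the cycle: 0.00559 × 0.212 = 0.00118508
For no arbitrage the full-cycle product must be 1, so the missing rate is 1 / 0.00118508 ≈ 843.8249.

843.82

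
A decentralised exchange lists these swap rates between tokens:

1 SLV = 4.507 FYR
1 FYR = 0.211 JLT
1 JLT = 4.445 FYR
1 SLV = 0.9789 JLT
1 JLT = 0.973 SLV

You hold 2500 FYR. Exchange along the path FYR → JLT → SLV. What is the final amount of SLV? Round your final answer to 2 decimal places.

2500 FYR × 0.211 = 527.5 JLT
527.5 JLT × 0.973 = 513.2575 SLV

513.26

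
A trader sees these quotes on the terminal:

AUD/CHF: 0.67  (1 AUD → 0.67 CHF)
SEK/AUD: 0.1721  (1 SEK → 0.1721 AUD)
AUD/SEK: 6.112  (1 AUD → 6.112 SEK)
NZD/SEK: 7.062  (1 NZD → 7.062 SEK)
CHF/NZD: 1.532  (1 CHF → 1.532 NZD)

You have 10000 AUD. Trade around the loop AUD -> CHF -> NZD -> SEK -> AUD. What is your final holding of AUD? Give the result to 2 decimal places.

10000 AUD × 0.67 = 6700 CHF
6700 CHF × 1.532 = 10264.4 NZD
10264.4 NZD × 7.062 = 72487.1928 SEK
72487.1928 SEK × 0.1721 = 12475.04588088 AUD

12475.05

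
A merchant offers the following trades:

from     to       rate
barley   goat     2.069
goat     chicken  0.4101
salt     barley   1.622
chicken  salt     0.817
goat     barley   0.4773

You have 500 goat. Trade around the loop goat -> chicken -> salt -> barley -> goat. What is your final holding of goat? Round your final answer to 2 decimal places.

562.20

500 goat × 0.4101 = 205.05 chicken
205.05 chicken × 0.817 = 167.52585 salt
167.52585 salt × 1.622 = 271.7269287 barley
271.7269287 barley × 2.069 = 562.2030154803 goat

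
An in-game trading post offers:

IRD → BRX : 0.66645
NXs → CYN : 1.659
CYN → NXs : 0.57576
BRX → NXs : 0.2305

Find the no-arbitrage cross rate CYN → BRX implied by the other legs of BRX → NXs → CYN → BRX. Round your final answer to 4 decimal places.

Known legs of the cycle: 0.2305 × 1.659 = 0.3823995
For no arbitrage the full-cycle product must be 1, so the missing rate is 1 / 0.3823995 ≈ 2.615066.

2.6151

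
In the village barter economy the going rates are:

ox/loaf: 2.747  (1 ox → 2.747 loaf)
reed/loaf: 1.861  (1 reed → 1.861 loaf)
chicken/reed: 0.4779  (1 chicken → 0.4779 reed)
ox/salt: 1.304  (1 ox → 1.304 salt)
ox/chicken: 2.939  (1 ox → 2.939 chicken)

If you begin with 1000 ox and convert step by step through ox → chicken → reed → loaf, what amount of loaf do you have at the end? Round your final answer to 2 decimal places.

1000 ox × 2.939 = 2939 chicken
2939 chicken × 0.4779 = 1404.5481 reed
1404.5481 reed × 1.861 = 2613.8640141 loaf

2613.86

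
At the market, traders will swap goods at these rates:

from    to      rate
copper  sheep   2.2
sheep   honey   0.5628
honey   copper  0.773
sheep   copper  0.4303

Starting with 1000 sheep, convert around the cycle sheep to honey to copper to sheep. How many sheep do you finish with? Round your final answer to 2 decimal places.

957.10

1000 sheep × 0.5628 = 562.8 honey
562.8 honey × 0.773 = 435.0444 copper
435.0444 copper × 2.2 = 957.09768 sheep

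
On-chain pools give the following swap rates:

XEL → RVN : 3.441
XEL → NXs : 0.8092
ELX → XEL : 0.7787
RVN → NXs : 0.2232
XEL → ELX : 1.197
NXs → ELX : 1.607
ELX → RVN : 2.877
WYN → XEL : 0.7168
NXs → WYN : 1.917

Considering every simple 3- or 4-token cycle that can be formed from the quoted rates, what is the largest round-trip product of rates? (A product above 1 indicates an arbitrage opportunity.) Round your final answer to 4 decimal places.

XEL→NXs→WYN→XEL: 0.8092 × 1.917 × 0.7168 = 1.11193
XEL→RVN→NXs→WYN→XEL: 3.441 × 0.2232 × 1.917 × 0.7168 = 1.05536
RVN→NXs→ELX→RVN: 0.2232 × 1.607 × 2.877 = 1.03193
XEL→NXs→ELX→XEL: 0.8092 × 1.607 × 0.7787 = 1.01261
XEL→RVN→NXs→ELX→XEL: 3.441 × 0.2232 × 1.607 × 0.7787 = 0.96109
Maximum is XEL→NXs→WYN→XEL at 1.1119; arbitrage exists.

1.1119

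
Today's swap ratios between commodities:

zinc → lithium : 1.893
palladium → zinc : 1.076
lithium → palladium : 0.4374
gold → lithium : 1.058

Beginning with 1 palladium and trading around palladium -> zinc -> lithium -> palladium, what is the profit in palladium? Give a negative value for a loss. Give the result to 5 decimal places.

-0.10907

1 palladium × 1.076 = 1.076 zinc
1.076 zinc × 1.893 = 2.036868 lithium
2.036868 lithium × 0.4374 = 0.8909260632 palladium
Net change: 0.8909260632 − 1 = -0.1090739368 palladium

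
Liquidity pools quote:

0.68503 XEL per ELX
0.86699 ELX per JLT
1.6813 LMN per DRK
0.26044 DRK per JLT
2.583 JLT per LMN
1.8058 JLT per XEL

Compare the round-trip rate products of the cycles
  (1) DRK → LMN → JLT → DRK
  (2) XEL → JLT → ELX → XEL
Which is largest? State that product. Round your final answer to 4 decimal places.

1.1310

(1) 1.6813 × 2.583 × 0.26044 = 1.13104
(2) 1.8058 × 0.86699 × 0.68503 = 1.07249
Highest is cycle (1) at 1.1310 (>1, arbitrage).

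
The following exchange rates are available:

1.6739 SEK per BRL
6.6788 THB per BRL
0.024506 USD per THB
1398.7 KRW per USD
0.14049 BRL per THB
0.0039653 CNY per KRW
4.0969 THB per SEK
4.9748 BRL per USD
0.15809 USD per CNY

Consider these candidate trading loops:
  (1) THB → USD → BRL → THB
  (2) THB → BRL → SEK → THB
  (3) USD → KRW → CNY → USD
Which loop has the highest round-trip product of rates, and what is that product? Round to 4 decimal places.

(1) 0.024506 × 4.9748 × 6.6788 = 0.81423
(2) 0.14049 × 1.6739 × 4.0969 = 0.96345
(3) 1398.7 × 0.0039653 × 0.15809 = 0.87681
Highest is cycle (2) at 0.9635 (≤1, no arbitrage).

0.9635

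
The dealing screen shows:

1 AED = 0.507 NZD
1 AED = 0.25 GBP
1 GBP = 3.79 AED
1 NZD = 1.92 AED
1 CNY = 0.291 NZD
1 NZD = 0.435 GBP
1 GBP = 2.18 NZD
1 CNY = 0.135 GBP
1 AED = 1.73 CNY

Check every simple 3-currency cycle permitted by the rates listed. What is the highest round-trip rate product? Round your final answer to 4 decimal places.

1.0464

NZD→AED→GBP→NZD: 1.92 × 0.25 × 2.18 = 1.04640
NZD→AED→CNY→NZD: 1.92 × 1.73 × 0.291 = 0.96659
AED→CNY→GBP→AED: 1.73 × 0.135 × 3.79 = 0.88515
NZD→GBP→AED→NZD: 0.435 × 3.79 × 0.507 = 0.83587
Maximum is NZD→AED→GBP→NZD at 1.0464; arbitrage exists.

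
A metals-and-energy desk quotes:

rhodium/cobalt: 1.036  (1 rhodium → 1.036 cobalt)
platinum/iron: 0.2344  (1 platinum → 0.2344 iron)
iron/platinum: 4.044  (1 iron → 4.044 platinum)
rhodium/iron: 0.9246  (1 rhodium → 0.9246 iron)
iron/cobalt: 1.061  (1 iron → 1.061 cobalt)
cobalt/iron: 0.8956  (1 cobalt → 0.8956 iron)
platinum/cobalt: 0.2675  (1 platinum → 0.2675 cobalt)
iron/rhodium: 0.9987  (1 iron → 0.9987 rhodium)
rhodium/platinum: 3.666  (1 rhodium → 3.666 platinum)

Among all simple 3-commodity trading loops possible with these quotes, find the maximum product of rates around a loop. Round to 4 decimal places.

cobalt→iron→platinum→cobalt: 0.8956 × 4.044 × 0.2675 = 0.96883
cobalt→iron→rhodium→cobalt: 0.8956 × 0.9987 × 1.036 = 0.92664
iron→rhodium→platinum→iron: 0.9987 × 3.666 × 0.2344 = 0.85819
Maximum is cobalt→iron→platinum→cobalt at 0.9688; no arbitrage — every cycle loses value.

0.9688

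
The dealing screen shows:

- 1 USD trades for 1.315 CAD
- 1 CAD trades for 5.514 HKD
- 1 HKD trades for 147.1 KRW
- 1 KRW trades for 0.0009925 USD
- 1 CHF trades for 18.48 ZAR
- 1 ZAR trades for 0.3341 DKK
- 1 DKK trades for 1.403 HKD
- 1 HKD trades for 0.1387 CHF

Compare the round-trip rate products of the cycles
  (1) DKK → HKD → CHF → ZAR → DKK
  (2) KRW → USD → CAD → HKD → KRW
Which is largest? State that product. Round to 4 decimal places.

1.2015

(1) 1.403 × 0.1387 × 18.48 × 0.3341 = 1.20147
(2) 0.0009925 × 1.315 × 5.514 × 147.1 = 1.05861
Highest is cycle (1) at 1.2015 (>1, arbitrage).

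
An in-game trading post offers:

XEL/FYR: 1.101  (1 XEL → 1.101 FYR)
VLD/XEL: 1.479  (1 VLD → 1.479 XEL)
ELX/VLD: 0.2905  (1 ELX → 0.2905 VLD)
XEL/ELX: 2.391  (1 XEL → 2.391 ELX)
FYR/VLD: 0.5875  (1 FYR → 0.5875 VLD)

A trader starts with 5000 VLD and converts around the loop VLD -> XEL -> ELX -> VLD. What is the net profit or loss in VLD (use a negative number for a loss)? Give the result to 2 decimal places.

5000 VLD × 1.479 = 7395 XEL
7395 XEL × 2.391 = 17681.445 ELX
17681.445 ELX × 0.2905 = 5136.4597725 VLD
Net change: 5136.4597725 − 5000 = 136.4597725 VLD

136.46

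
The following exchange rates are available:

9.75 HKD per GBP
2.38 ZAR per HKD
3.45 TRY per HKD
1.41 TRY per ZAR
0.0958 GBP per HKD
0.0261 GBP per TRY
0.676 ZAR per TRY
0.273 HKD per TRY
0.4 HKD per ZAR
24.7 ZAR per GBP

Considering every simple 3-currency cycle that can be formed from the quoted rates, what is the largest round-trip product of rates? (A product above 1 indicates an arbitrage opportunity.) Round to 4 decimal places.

0.9465

HKD→GBP→ZAR→HKD: 0.0958 × 24.7 × 0.4 = 0.94650
HKD→TRY→ZAR→HKD: 3.45 × 0.676 × 0.4 = 0.93288
HKD→ZAR→TRY→HKD: 2.38 × 1.41 × 0.273 = 0.91613
ZAR→TRY→GBP→ZAR: 1.41 × 0.0261 × 24.7 = 0.90898
HKD→TRY→GBP→HKD: 3.45 × 0.0261 × 9.75 = 0.87794
Maximum is HKD→GBP→ZAR→HKD at 0.9465; no arbitrage — every cycle loses value.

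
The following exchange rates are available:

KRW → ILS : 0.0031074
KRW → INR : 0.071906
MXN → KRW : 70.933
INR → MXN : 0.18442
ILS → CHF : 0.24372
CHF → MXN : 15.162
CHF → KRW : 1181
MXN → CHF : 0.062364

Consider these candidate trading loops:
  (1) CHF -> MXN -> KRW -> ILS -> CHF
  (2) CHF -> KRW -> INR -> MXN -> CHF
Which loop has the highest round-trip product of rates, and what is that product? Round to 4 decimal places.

0.9767

(1) 15.162 × 70.933 × 0.0031074 × 0.24372 = 0.81450
(2) 1181 × 0.071906 × 0.18442 × 0.062364 = 0.97669
Highest is cycle (2) at 0.9767 (≤1, no arbitrage).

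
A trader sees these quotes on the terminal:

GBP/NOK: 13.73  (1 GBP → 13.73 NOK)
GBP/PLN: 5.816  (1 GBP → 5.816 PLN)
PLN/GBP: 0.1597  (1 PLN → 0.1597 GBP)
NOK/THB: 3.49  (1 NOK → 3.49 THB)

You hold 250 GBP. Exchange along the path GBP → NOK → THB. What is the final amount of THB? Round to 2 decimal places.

250 GBP × 13.73 = 3432.5 NOK
3432.5 NOK × 3.49 = 11979.425 THB

11979.43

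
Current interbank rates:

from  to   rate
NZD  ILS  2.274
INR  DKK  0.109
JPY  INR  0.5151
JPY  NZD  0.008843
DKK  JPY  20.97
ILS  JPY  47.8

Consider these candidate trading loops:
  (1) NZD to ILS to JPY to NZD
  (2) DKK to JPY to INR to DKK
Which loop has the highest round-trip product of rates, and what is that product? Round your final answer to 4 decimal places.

(1) 2.274 × 47.8 × 0.008843 = 0.96121
(2) 20.97 × 0.5151 × 0.109 = 1.17738
Highest is cycle (2) at 1.1774 (>1, arbitrage).

1.1774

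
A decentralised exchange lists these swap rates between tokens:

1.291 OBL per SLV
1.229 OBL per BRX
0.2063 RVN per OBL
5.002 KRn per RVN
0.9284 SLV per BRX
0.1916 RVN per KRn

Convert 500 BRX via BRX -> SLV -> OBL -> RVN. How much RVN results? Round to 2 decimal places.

500 BRX × 0.9284 = 464.2 SLV
464.2 SLV × 1.291 = 599.2822 OBL
599.2822 OBL × 0.2063 = 123.63191786 RVN

123.63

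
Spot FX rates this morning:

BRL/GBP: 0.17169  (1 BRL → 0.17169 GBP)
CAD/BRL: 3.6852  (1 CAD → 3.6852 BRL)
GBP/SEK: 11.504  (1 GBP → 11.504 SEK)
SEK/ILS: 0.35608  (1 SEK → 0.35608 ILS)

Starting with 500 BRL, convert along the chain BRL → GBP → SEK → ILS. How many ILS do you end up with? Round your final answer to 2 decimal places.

500 BRL × 0.17169 = 85.845 GBP
85.845 GBP × 11.504 = 987.56088 SEK
987.56088 SEK × 0.35608 = 351.6506781504 ILS

351.65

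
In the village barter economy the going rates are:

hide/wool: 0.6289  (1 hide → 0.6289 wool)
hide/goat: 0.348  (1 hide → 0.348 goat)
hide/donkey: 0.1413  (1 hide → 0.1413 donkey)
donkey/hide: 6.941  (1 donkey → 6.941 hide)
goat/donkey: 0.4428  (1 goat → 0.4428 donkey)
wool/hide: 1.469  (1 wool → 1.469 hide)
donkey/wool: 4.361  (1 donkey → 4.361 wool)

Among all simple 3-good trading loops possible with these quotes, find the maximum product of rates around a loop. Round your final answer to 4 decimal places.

hide→goat→donkey→hide: 0.348 × 0.4428 × 6.941 = 1.06957
wool→hide→donkey→wool: 1.469 × 0.1413 × 4.361 = 0.90521
Maximum is hide→goat→donkey→hide at 1.0696; arbitrage exists.

1.0696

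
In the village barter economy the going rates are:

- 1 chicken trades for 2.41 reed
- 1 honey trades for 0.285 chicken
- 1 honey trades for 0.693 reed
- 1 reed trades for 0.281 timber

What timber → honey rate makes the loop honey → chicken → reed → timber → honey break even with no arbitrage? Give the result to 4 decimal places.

5.1812

Known legs of the cycle: 0.285 × 2.41 × 0.281 = 0.19300485
For no arbitrage the full-cycle product must be 1, so the missing rate is 1 / 0.19300485 ≈ 5.181217.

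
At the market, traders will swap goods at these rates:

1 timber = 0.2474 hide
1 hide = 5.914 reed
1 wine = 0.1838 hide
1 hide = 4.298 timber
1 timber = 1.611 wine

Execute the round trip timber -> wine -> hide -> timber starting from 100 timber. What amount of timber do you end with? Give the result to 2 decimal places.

100 timber × 1.611 = 161.1 wine
161.1 wine × 0.1838 = 29.61018 hide
29.61018 hide × 4.298 = 127.26455364 timber

127.26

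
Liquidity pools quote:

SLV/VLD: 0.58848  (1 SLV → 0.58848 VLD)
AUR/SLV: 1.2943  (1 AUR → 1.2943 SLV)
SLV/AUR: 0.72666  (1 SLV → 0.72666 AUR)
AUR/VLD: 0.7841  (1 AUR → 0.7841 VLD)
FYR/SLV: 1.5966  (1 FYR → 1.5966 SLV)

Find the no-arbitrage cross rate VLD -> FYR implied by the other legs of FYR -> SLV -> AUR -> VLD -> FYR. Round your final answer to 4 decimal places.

1.0993

Known legs of the cycle: 1.5966 × 0.72666 × 0.7841 = 0.9097013376396
For no arbitrage the full-cycle product must be 1, so the missing rate is 1 / 0.9097013376396 ≈ 1.099262.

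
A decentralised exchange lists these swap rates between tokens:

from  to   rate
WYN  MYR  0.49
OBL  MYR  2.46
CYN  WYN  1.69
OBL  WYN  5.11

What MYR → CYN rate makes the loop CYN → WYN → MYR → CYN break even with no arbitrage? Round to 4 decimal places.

Known legs of the cycle: 1.69 × 0.49 = 0.8281
For no arbitrage the full-cycle product must be 1, so the missing rate is 1 / 0.8281 ≈ 1.207584.

1.2076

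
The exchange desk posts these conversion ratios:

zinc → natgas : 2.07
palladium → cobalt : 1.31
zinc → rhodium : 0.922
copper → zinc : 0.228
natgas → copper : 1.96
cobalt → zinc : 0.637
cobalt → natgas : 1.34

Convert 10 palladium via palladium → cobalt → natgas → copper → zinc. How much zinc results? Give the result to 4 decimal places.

10 palladium × 1.31 = 13.1 cobalt
13.1 cobalt × 1.34 = 17.554 natgas
17.554 natgas × 1.96 = 34.40584 copper
34.40584 copper × 0.228 = 7.84453152 zinc

7.8445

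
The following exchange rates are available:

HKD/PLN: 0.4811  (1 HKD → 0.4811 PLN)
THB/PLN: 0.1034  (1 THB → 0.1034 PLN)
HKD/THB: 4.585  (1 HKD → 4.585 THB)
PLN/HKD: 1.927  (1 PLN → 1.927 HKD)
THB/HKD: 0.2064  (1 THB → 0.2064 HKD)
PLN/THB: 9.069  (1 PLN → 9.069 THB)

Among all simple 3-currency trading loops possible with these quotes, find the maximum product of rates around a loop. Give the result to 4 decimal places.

THB→PLN→HKD→THB: 0.1034 × 1.927 × 4.585 = 0.91357
THB→HKD→PLN→THB: 0.2064 × 0.4811 × 9.069 = 0.90054
Maximum is THB→PLN→HKD→THB at 0.9136; no arbitrage — every cycle loses value.

0.9136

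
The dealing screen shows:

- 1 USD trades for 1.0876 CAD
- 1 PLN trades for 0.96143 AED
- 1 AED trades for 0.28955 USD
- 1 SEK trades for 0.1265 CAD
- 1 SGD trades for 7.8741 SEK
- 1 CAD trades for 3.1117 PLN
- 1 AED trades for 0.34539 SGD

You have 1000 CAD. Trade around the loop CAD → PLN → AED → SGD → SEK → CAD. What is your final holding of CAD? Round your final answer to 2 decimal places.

1000 CAD × 3.1117 = 3111.7 PLN
3111.7 PLN × 0.96143 = 2991.681731 AED
2991.681731 AED × 0.34539 = 1033.29695307009 SGD
1033.29695307009 SGD × 7.8741 = 8136.283538169195669 SEK
8136.283538169195669 SEK × 0.1265 = 1029.2398675784032521285 CAD

1029.24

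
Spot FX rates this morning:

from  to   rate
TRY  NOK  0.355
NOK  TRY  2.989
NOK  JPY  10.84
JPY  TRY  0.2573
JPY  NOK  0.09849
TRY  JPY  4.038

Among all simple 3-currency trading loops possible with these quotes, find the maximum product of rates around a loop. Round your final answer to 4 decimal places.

NOK→TRY→JPY→NOK: 2.989 × 4.038 × 0.09849 = 1.18873
NOK→JPY→TRY→NOK: 10.84 × 0.2573 × 0.355 = 0.99014
Maximum is NOK→TRY→JPY→NOK at 1.1887; arbitrage exists.

1.1887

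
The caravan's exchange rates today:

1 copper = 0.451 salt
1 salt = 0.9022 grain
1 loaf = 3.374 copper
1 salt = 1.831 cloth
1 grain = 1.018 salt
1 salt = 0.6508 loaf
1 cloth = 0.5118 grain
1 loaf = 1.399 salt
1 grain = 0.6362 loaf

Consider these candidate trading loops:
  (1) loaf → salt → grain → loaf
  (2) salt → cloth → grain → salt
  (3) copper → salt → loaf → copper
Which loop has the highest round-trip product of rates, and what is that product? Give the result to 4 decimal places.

0.9903

(1) 1.399 × 0.9022 × 0.6362 = 0.80300
(2) 1.831 × 0.5118 × 1.018 = 0.95397
(3) 0.451 × 0.6508 × 3.374 = 0.99031
Highest is cycle (3) at 0.9903 (≤1, no arbitrage).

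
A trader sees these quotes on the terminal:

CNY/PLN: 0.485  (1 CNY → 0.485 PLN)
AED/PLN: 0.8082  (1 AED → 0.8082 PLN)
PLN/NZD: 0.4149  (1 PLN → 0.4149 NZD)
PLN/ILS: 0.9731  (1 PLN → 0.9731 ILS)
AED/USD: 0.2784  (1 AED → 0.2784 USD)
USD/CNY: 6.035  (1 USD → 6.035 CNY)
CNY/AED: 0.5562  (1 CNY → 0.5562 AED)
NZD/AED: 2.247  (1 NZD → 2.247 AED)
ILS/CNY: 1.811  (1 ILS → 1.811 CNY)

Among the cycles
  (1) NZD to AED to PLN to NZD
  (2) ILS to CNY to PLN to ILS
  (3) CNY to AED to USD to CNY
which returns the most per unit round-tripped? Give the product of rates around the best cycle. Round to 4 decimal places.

0.9345

(1) 2.247 × 0.8082 × 0.4149 = 0.75347
(2) 1.811 × 0.485 × 0.9731 = 0.85471
(3) 0.5562 × 0.2784 × 6.035 = 0.93450
Highest is cycle (3) at 0.9345 (≤1, no arbitrage).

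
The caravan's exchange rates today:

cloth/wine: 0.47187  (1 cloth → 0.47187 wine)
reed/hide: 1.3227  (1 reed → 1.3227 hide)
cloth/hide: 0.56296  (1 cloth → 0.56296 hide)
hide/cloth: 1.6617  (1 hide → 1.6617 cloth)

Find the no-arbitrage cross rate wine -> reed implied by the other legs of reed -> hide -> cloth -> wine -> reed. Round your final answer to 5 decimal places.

0.96419

Known legs of the cycle: 1.3227 × 1.6617 × 0.47187 = 1.0371375075033
For no arbitrage the full-cycle product must be 1, so the missing rate is 1 / 1.0371375075033 ≈ 0.9641923.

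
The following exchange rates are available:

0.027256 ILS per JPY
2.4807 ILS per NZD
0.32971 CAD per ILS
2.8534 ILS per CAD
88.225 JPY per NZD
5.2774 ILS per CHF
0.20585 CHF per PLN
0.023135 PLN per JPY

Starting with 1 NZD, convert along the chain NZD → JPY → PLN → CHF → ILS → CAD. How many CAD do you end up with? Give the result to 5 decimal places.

1 NZD × 88.225 = 88.225 JPY
88.225 JPY × 0.023135 = 2.041085375 PLN
2.041085375 PLN × 0.20585 = 0.42015742444375 CHF
0.42015742444375 CHF × 5.2774 = 2.21733879175944625 ILS
2.21733879175944625 ILS × 0.32971 = 0.7310787730310070230875 CAD

0.73108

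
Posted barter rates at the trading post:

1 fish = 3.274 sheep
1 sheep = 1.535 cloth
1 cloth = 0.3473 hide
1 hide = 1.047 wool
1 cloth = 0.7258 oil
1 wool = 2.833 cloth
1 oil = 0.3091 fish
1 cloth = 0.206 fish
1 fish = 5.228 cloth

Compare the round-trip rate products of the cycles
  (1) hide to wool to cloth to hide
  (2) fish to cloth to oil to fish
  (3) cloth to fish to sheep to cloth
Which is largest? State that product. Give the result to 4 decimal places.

1.1729

(1) 1.047 × 2.833 × 0.3473 = 1.03014
(2) 5.228 × 0.7258 × 0.3091 = 1.17287
(3) 0.206 × 3.274 × 1.535 = 1.03527
Highest is cycle (2) at 1.1729 (>1, arbitrage).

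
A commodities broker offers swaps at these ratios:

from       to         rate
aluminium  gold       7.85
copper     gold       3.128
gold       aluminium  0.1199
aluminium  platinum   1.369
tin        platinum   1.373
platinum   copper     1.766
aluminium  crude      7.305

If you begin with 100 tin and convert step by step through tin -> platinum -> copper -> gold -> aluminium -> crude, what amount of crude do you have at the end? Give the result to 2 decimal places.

664.30

100 tin × 1.373 = 137.3 platinum
137.3 platinum × 1.766 = 242.4718 copper
242.4718 copper × 3.128 = 758.4517904 gold
758.4517904 gold × 0.1199 = 90.93836966896 aluminium
90.93836966896 aluminium × 7.305 = 664.3047904317528 crude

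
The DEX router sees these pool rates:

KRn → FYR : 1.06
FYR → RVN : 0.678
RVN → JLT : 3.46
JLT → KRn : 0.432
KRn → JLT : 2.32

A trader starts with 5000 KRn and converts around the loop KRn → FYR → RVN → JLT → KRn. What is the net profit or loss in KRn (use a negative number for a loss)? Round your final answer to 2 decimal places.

371.13

5000 KRn × 1.06 = 5300 FYR
5300 FYR × 0.678 = 3593.4 RVN
3593.4 RVN × 3.46 = 12433.164 JLT
12433.164 JLT × 0.432 = 5371.126848 KRn
Net change: 5371.126848 − 5000 = 371.126848 KRn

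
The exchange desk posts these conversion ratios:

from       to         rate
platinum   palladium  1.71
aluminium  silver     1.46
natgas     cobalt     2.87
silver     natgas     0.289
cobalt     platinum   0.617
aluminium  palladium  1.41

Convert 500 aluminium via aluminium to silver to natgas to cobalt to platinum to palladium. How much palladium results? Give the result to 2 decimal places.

638.83

500 aluminium × 1.46 = 730 silver
730 silver × 0.289 = 210.97 natgas
210.97 natgas × 2.87 = 605.4839 cobalt
605.4839 cobalt × 0.617 = 373.5835663 platinum
373.5835663 platinum × 1.71 = 638.827898373 palladium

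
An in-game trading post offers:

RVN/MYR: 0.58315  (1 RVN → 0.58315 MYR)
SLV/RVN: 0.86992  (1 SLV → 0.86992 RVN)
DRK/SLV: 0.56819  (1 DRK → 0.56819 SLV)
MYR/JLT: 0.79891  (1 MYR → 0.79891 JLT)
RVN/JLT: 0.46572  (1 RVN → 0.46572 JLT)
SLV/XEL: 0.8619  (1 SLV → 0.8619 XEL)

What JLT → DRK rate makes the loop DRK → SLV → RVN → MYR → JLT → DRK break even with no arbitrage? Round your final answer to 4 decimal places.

4.3426

Known legs of the cycle: 0.56819 × 0.86992 × 0.58315 × 0.79891 = 0.2302772523683663192
For no arbitrage the full-cycle product must be 1, so the missing rate is 1 / 0.2302772523683663192 ≈ 4.342591.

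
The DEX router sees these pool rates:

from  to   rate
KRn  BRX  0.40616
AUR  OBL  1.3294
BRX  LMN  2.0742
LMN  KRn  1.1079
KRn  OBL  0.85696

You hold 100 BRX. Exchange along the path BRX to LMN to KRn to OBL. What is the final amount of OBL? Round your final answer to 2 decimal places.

196.93

100 BRX × 2.0742 = 207.42 LMN
207.42 LMN × 1.1079 = 229.800618 KRn
229.800618 KRn × 0.85696 = 196.92993760128 OBL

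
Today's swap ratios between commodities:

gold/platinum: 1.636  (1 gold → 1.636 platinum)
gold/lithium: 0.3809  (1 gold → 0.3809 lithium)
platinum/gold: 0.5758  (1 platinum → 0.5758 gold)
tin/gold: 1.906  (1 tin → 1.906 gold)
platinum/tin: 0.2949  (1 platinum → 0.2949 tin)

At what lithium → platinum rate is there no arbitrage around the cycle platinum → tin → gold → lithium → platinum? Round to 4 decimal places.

4.6708

Known legs of the cycle: 0.2949 × 1.906 × 0.3809 = 0.21409604346
For no arbitrage the full-cycle product must be 1, so the missing rate is 1 / 0.21409604346 ≈ 4.670801.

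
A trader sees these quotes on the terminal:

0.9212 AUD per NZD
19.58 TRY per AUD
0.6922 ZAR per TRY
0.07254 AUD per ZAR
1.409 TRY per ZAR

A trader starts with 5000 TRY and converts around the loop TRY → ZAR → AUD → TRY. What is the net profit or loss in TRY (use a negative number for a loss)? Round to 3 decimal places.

5000 TRY × 0.6922 = 3461 ZAR
3461 ZAR × 0.07254 = 251.06094 AUD
251.06094 AUD × 19.58 = 4915.7732052 TRY
Net change: 4915.7732052 − 5000 = -84.2267948 TRY

-84.227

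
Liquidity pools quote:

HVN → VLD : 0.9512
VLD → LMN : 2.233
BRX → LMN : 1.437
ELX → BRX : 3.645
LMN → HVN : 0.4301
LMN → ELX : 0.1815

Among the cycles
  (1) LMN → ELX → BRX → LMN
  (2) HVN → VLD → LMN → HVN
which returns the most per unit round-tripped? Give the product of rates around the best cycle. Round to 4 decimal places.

0.9507

(1) 0.1815 × 3.645 × 1.437 = 0.95067
(2) 0.9512 × 2.233 × 0.4301 = 0.91355
Highest is cycle (1) at 0.9507 (≤1, no arbitrage).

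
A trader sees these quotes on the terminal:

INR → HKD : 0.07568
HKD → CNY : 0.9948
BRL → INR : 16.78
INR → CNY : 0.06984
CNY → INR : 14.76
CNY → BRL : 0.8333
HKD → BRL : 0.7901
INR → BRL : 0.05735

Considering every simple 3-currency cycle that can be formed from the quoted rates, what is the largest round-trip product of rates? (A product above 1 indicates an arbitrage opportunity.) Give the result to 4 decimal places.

1.1112

HKD→CNY→INR→HKD: 0.9948 × 14.76 × 0.07568 = 1.11123
BRL→INR→HKD→BRL: 16.78 × 0.07568 × 0.7901 = 1.00336
BRL→INR→CNY→BRL: 16.78 × 0.06984 × 0.8333 = 0.97656
Maximum is HKD→CNY→INR→HKD at 1.1112; arbitrage exists.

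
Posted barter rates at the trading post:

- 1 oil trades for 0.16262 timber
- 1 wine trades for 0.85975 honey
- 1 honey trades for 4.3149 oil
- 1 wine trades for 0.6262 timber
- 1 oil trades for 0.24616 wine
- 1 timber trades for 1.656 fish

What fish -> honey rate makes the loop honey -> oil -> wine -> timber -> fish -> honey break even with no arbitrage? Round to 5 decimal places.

Known legs of the cycle: 4.3149 × 0.24616 × 0.6262 × 1.656 = 1.1014419524139648
For no arbitrage the full-cycle product must be 1, so the missing rate is 1 / 1.1014419524139648 ≈ 0.9079008.

0.90790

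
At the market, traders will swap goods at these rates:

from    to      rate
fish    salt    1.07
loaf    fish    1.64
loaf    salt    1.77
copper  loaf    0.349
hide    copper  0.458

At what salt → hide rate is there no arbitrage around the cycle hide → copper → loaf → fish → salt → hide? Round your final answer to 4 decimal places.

Known legs of the cycle: 0.458 × 0.349 × 1.64 × 1.07 = 0.2804907416
For no arbitrage the full-cycle product must be 1, so the missing rate is 1 / 0.2804907416 ≈ 3.565180.

3.5652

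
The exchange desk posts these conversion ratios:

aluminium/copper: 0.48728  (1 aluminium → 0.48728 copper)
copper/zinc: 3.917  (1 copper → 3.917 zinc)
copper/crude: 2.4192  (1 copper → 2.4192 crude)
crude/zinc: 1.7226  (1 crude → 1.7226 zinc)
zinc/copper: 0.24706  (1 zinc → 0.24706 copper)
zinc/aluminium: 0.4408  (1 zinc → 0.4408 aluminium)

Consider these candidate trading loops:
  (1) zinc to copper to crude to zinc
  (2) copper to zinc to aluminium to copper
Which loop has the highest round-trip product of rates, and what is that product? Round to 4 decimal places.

1.0296

(1) 0.24706 × 2.4192 × 1.7226 = 1.02958
(2) 3.917 × 0.4408 × 0.48728 = 0.84134
Highest is cycle (1) at 1.0296 (>1, arbitrage).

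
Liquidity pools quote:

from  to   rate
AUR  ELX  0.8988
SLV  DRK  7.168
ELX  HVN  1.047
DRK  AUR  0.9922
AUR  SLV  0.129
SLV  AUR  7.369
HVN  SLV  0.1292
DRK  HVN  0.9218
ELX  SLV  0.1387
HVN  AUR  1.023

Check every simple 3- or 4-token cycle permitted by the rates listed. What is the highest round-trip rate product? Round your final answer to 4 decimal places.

0.9627

AUR→ELX→HVN→AUR: 0.8988 × 1.047 × 1.023 = 0.96269
AUR→ELX→SLV→AUR: 0.8988 × 0.1387 × 7.369 = 0.91865
AUR→SLV→DRK→AUR: 0.129 × 7.168 × 0.9922 = 0.91746
AUR→ELX→HVN→SLV→AUR: 0.8988 × 1.047 × 0.1292 × 7.369 = 0.89594
AUR→ELX→SLV→DRK→AUR: 0.8988 × 0.1387 × 7.168 × 0.9922 = 0.88662
AUR→SLV→DRK→HVN→AUR: 0.129 × 7.168 × 0.9218 × 1.023 = 0.87197
SLV→DRK→HVN→SLV: 7.168 × 0.9218 × 0.1292 = 0.85368
Maximum is AUR→ELX→HVN→AUR at 0.9627; no arbitrage — every cycle loses value.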